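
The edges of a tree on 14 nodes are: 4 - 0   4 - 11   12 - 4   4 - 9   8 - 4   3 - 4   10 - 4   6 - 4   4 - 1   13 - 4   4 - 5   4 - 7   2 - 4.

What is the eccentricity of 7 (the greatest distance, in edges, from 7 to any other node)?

Distances from 7 peak at 2, attained at 5 (11, 13, 3, 10, 8, 12, 6, 9, 2, 0, 1 also at distance 2).
7–4–5

2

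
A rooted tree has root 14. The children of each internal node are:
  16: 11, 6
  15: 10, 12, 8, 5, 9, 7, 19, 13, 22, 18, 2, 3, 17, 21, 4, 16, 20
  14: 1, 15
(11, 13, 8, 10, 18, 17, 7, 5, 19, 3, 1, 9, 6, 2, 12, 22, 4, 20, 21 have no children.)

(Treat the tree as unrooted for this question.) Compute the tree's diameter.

4

Starting from 11, a farthest node is 1 at distance 4.
One longest path: 11 - 16 - 15 - 14 - 1.
So the diameter is 4.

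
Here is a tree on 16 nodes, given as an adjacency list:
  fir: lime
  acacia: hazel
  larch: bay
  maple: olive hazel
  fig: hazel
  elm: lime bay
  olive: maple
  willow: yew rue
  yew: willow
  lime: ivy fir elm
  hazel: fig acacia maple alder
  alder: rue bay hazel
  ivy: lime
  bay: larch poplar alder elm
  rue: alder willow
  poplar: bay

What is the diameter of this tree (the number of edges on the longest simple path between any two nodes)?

7

BFS from ivy reaches olive last, at distance 7; BFS from olive confirms no node is farther.
Path: ivy – lime – elm – bay – alder – hazel – maple – olive.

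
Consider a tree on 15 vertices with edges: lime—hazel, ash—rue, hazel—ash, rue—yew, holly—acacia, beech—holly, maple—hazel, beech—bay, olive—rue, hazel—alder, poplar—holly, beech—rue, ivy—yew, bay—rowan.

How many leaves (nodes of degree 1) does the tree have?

Exactly 8 nodes have a single neighbour: acacia, alder, ivy, lime, maple, olive, poplar, rowan.

8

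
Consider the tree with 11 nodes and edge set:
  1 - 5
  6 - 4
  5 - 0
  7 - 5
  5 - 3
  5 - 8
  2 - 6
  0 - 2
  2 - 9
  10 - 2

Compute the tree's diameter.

5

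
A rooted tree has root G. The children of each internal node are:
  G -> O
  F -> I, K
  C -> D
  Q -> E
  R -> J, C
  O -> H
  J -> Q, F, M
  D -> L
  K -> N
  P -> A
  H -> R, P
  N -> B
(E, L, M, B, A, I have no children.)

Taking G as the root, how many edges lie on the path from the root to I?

Climbing from I to the root: I–F–J–R–H–O–G. That's 6 steps.

6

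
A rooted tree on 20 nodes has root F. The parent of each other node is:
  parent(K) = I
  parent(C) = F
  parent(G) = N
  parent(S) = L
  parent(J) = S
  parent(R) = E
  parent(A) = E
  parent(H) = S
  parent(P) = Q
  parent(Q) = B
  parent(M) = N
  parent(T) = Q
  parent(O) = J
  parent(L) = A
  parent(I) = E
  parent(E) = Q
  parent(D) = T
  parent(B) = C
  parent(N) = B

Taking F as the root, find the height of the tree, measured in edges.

9

A deepest node is O, reached by F-C-B-Q-E-A-L-S-J-O.
That path has 9 edges, so the height is 9.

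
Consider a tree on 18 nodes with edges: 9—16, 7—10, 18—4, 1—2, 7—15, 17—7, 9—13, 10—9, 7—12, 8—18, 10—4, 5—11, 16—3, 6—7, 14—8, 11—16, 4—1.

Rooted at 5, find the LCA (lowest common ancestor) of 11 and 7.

11

11's ancestor chain is 11, 5 and 7's is 7, 10, 9, 16, 11, 5; they first meet at 11.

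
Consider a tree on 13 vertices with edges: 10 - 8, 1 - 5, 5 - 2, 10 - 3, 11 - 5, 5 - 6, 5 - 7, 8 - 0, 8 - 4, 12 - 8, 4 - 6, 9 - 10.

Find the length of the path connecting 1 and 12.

1 - 5 - 6 - 4 - 8 - 12: 5 edges.

5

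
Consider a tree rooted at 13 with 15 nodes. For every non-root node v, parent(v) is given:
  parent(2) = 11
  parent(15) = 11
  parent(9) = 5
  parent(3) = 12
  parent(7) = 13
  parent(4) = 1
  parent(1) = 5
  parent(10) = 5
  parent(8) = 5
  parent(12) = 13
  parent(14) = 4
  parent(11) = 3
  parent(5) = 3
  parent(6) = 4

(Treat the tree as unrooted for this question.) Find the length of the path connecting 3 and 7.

3

3–12–13–7: 3 edges.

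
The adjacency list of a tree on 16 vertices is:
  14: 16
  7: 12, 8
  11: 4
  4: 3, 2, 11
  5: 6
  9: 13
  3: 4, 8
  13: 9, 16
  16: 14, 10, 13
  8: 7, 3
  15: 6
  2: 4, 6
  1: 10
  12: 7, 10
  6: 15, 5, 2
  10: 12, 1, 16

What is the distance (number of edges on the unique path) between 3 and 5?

Walking from 3: 3–4–2–6–5. Length 4.

4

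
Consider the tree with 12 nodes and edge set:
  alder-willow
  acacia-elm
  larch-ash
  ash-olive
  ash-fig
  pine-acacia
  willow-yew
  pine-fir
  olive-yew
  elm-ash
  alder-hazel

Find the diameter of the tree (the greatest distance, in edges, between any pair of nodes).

BFS from hazel reaches fir last, at distance 9; BFS from fir confirms no node is farther.
Path: hazel – alder – willow – yew – olive – ash – elm – acacia – pine – fir.

9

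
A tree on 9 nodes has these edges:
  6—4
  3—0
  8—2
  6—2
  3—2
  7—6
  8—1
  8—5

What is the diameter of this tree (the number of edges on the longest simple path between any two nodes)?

4

Starting from 1, a farthest node is 4 at distance 4.
One longest path: 1-8-2-6-4.
So the diameter is 4.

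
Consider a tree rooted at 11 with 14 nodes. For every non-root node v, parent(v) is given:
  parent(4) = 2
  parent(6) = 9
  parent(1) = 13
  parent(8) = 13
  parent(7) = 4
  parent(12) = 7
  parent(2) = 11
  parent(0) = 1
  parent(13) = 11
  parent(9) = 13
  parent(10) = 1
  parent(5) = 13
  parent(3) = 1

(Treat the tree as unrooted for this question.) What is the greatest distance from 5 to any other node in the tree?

Distances from 5 peak at 6, attained at 12.
5–13–11–2–4–7–12

6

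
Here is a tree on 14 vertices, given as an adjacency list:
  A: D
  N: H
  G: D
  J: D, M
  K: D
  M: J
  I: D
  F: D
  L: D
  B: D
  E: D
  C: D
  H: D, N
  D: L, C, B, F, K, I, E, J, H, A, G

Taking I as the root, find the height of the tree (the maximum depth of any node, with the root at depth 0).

A deepest node is N, reached by I-D-H-N.
That path has 3 edges, so the height is 3.

3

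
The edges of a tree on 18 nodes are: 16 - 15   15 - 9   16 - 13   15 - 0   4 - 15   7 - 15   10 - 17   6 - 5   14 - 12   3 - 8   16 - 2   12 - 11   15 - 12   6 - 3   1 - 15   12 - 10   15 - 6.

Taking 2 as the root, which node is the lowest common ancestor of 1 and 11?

Path 1→root: 1 15 16 2; path 11→root: 11 12 15 16 2.
First common node: 15.

15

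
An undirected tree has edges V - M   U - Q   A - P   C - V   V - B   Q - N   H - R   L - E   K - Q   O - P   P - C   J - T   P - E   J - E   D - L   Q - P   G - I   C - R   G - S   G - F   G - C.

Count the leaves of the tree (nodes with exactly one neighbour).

13

Exactly 13 nodes have a single neighbour: A, B, D, F, H, I, K, M, N, O, S, T, U.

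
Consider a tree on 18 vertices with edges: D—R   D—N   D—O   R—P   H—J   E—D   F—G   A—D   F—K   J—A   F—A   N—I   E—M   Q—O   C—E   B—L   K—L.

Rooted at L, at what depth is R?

5

Climbing from R to the root: R–D–A–F–K–L. That's 5 steps.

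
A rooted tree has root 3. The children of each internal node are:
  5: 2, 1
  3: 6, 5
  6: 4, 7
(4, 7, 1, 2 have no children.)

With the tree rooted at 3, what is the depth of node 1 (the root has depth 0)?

2

Path from 3 to 1: 3 – 5 – 1, which has 2 edges.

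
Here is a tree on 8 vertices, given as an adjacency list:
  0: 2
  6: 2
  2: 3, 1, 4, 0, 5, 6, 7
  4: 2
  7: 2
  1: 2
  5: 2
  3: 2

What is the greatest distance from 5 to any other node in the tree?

2

The node farthest from 5 is 6 (4, 3, 7, 1, 0 also at distance 2), via 5–2–6 — 2 edges.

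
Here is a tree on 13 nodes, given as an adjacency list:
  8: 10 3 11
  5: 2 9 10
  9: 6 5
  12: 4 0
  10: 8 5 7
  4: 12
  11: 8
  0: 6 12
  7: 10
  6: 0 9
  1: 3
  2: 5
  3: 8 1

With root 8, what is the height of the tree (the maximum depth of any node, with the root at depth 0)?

4 sits deepest: 8–10–5–9–6–0–12–4 — 7 edges from the root.

7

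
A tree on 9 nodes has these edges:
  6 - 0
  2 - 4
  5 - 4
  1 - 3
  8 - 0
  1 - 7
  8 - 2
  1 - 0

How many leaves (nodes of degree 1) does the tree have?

4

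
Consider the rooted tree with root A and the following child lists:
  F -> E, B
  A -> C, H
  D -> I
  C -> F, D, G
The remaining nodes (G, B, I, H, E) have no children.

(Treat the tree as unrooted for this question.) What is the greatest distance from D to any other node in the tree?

3

Distances from D peak at 3, attained at H (B, E also at distance 3).
D–C–A–H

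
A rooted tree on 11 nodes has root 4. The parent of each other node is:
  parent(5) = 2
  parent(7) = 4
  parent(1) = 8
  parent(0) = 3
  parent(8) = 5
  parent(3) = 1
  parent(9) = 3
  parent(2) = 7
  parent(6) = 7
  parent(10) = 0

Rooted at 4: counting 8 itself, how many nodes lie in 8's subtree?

8's subtree: {8, 1, 3, 9, 0, 10}, size 6.

6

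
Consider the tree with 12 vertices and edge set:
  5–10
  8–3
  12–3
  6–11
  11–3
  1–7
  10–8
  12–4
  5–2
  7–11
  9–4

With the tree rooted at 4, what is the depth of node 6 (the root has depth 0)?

4

Climbing from 6 to the root: 6 – 11 – 3 – 12 – 4. That's 4 steps.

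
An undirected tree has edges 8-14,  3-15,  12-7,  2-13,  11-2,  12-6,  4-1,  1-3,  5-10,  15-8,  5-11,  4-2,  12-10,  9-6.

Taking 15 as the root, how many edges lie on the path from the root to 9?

Climbing from 9 to the root: 9 → 6 → 12 → 10 → 5 → 11 → 2 → 4 → 1 → 3 → 15. That's 10 steps.

10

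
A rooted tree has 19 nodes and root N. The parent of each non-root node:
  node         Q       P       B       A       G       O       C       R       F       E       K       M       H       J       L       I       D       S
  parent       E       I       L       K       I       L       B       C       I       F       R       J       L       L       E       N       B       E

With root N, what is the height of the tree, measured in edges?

A deepest node is A, reached by N–I–F–E–L–B–C–R–K–A.
That path has 9 edges, so the height is 9.

9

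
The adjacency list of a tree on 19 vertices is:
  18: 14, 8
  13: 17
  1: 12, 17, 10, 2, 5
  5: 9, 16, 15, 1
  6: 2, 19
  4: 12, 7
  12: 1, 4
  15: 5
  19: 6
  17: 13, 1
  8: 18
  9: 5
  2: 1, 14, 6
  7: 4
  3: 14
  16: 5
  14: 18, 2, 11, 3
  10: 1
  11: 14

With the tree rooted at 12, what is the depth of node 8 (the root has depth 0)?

5

Climbing from 8 to the root: 8 → 18 → 14 → 2 → 1 → 12. That's 5 steps.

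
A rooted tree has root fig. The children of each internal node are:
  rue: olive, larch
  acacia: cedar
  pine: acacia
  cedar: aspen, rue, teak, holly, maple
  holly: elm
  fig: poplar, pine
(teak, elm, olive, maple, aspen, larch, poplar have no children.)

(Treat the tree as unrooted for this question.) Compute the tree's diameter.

A longest path is poplar–fig–pine–acacia–cedar–holly–elm, with 6 edges.

6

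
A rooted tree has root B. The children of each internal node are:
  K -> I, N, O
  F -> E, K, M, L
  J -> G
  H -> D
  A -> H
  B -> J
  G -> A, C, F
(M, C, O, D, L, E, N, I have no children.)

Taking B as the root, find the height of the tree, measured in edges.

N sits deepest: B – J – G – F – K – N — 5 edges from the root.

5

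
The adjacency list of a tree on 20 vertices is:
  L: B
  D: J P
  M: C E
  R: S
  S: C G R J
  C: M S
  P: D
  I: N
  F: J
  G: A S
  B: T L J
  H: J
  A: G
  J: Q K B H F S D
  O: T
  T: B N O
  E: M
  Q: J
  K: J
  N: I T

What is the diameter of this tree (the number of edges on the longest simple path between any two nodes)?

8

A longest path is E–M–C–S–J–B–T–N–I, with 8 edges.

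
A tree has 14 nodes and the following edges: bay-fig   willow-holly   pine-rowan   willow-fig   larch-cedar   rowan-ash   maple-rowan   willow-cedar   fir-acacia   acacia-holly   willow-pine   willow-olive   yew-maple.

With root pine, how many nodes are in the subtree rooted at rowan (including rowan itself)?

4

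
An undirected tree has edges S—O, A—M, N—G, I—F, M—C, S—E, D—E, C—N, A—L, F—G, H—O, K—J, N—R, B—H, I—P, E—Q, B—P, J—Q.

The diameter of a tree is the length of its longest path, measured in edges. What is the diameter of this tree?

16

A longest path is L – A – M – C – N – G – F – I – P – B – H – O – S – E – Q – J – K, with 16 edges.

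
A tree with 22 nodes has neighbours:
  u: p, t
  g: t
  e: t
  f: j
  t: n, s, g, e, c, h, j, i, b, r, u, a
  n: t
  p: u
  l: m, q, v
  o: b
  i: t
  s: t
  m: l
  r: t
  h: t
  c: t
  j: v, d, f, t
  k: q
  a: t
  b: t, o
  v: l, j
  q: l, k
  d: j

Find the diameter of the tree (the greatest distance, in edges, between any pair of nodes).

Starting from k, a farthest node is o at distance 7.
One longest path: k - q - l - v - j - t - b - o.
So the diameter is 7.

7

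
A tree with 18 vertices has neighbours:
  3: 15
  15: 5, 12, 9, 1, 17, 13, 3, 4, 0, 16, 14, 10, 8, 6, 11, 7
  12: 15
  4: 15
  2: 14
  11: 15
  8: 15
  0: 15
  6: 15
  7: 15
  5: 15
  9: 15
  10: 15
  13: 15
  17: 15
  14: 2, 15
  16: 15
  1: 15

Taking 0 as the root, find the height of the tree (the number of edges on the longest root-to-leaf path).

A deepest node is 2, reached by 0 – 15 – 14 – 2.
That path has 3 edges, so the height is 3.

3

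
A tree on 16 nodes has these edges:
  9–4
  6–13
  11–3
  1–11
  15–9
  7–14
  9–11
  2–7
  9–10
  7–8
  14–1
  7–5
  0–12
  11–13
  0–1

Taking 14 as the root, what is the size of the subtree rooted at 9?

4

The subtree rooted at 9 contains: 9, 10, 4, 15 — 4 nodes.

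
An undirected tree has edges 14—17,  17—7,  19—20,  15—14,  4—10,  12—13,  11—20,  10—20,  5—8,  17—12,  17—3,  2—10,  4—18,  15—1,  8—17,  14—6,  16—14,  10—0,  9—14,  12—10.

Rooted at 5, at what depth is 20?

5

Path from 5 to 20: 5–8–17–12–10–20, which has 5 edges.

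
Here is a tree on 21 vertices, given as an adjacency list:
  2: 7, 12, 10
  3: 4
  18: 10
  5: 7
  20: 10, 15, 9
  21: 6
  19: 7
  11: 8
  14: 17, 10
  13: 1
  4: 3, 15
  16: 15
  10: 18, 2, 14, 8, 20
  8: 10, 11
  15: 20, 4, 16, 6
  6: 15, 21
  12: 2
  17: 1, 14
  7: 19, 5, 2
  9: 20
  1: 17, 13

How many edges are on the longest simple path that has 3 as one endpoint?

8

The node farthest from 3 is 13, via 3 – 4 – 15 – 20 – 10 – 14 – 17 – 1 – 13 — 8 edges.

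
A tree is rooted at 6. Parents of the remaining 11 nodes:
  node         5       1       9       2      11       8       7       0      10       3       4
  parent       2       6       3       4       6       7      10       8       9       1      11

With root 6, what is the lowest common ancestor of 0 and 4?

6

Ancestors of 0 (toward the root): 0, 8, 7, 10, 9, 3, 1, 6.
Ancestors of 4: 4, 11, 6.
The deepest node appearing in both lists is 6.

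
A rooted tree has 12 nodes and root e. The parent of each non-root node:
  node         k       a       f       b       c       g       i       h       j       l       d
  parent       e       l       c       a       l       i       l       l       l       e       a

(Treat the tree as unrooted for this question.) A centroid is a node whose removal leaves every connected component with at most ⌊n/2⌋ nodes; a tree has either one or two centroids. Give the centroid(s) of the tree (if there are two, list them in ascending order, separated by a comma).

Removing l splits the tree into components of sizes 3, 2, 2, 2, 1, 1; the largest is 3 ≤ ⌊12/2⌋ = 6.
No neighbour of l does as well, so l is the unique centroid.

l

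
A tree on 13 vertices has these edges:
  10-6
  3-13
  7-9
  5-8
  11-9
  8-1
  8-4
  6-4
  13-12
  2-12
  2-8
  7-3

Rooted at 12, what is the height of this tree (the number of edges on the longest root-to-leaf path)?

A deepest node is 10, reached by 12–2–8–4–6–10.
That path has 5 edges, so the height is 5.

5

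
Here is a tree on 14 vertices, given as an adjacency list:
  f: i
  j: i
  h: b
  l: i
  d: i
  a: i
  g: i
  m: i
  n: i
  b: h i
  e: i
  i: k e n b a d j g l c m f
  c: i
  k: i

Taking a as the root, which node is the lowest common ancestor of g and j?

Ancestors of g (toward the root): g, i, a.
Ancestors of j: j, i, a.
The deepest node appearing in both lists is i.

i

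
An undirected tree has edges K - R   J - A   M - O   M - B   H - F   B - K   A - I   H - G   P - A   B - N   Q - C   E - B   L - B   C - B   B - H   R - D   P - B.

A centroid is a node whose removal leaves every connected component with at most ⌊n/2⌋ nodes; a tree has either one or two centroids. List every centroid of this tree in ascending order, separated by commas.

B

If B is removed the pieces have sizes 4, 3, 3, 2, 2, 1, 1, 1, all ≤ ⌊18/2⌋ = 9.
Every other node leaves some component of size > 9, so the centroid is unique.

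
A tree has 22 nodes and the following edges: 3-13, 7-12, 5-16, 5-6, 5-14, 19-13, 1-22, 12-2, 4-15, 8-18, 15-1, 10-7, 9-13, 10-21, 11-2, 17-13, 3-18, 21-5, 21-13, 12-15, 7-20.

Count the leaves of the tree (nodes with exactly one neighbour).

Degree-1 nodes: 4, 6, 8, 9, 11, 14, 16, 17, 19, 20, 22 — 11 of them.

11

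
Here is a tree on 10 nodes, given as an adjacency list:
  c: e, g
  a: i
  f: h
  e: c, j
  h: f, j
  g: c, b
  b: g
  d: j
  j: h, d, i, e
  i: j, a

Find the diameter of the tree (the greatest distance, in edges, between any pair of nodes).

BFS from b reaches a last, at distance 6; BFS from a confirms no node is farther.
Path: b–g–c–e–j–i–a.

6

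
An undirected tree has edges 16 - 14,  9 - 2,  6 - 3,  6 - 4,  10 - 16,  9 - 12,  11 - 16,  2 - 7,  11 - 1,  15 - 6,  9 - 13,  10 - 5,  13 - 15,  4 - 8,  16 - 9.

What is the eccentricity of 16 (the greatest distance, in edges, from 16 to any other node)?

6

The node farthest from 16 is 8, via 16–9–13–15–6–4–8 — 6 edges.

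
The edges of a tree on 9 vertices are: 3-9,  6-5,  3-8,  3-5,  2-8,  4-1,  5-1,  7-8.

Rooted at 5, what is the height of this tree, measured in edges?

3

A deepest node is 2, reached by 5-3-8-2.
That path has 3 edges, so the height is 3.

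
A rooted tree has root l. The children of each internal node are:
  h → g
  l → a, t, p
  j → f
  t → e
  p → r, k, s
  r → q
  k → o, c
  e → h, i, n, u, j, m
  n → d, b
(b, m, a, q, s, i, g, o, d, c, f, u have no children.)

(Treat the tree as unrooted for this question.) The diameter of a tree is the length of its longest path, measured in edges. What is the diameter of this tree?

7

A longest path is o - k - p - l - t - e - h - g, with 7 edges.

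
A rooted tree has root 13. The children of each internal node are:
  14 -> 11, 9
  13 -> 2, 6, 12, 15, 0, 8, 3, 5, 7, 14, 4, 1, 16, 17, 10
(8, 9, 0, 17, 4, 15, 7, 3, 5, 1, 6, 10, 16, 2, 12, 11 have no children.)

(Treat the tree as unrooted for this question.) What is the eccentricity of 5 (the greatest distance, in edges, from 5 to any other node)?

3

Distances from 5 peak at 3, attained at 11 (9 also at distance 3).
5-13-14-11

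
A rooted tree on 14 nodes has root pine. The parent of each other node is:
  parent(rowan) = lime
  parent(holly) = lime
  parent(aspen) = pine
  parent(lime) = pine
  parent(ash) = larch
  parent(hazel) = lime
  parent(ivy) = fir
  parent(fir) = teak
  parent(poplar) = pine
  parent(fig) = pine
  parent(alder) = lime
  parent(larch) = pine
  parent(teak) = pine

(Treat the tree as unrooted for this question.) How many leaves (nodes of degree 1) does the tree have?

9

Degree-1 nodes: alder, ash, aspen, fig, hazel, holly, ivy, poplar, rowan — 9 of them.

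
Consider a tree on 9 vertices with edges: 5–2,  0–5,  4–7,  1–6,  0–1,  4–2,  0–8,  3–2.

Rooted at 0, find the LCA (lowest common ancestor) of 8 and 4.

0

8's ancestor chain is 8, 0 and 4's is 4, 2, 5, 0; they first meet at 0.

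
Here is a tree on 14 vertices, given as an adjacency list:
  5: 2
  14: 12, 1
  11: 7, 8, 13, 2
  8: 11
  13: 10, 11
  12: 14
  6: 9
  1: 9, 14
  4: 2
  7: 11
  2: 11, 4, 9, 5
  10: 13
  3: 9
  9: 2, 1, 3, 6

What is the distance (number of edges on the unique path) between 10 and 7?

3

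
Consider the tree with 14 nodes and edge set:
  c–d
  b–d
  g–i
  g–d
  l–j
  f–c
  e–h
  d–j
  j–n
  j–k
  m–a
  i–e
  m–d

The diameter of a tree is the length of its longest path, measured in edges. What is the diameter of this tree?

A longest path is h – e – i – g – d – j – n, with 6 edges.

6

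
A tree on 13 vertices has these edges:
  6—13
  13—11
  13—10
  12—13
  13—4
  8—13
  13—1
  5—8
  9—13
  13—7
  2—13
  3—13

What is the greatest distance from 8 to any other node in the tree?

2

A farthest node from 8 is 12 (9, 2, 10, 3, 6, 7, 11, 4, 1 also at distance 2).
The path 8-13-12 has 2 edges.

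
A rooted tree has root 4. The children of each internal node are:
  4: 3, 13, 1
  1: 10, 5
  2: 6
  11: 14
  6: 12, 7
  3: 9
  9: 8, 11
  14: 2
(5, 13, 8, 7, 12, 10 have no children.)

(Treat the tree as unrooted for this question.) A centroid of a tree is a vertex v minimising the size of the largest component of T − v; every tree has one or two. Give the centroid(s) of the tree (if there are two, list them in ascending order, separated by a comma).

9

Removing 9 splits the tree into components of sizes 6, 6, 1; the largest is 6 ≤ ⌊14/2⌋ = 7.
No neighbour of 9 does as well, so 9 is the unique centroid.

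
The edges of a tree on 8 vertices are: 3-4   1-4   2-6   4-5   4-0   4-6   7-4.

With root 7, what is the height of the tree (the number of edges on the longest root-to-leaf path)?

3

A deepest node is 2, reached by 7 – 4 – 6 – 2.
That path has 3 edges, so the height is 3.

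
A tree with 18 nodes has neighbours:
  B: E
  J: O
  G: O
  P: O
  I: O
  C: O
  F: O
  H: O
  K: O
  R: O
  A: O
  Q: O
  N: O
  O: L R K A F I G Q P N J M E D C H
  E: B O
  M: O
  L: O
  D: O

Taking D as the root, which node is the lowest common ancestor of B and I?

O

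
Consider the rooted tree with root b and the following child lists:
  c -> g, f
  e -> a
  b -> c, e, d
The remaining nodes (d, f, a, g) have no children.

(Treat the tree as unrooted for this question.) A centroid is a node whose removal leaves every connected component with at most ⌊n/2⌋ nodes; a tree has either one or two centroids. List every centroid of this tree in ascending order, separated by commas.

Delete b: the remaining components have sizes 3, 2, 1. Max 3 ≤ 3, so b is a centroid.
No neighbour of b does as well, so b is the unique centroid.

b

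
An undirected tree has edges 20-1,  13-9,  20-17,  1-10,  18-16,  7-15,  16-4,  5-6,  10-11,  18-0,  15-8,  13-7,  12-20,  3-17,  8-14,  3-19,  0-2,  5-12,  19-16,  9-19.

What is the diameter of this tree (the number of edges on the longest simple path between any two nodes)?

12

Starting from 14, a farthest node is 11 at distance 12.
One longest path: 14 – 8 – 15 – 7 – 13 – 9 – 19 – 3 – 17 – 20 – 1 – 10 – 11.
So the diameter is 12.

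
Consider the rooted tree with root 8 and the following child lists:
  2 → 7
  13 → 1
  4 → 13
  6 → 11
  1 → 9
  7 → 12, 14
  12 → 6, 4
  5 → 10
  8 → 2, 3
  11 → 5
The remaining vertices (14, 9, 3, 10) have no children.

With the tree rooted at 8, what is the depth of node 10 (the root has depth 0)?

Path from 8 to 10: 8 → 2 → 7 → 12 → 6 → 11 → 5 → 10, which has 7 edges.

7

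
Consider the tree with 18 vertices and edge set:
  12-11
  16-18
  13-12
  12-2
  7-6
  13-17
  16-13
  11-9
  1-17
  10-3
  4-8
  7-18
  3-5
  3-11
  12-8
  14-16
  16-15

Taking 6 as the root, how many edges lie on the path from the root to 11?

Path from 6 to 11: 6–7–18–16–13–12–11, which has 6 edges.

6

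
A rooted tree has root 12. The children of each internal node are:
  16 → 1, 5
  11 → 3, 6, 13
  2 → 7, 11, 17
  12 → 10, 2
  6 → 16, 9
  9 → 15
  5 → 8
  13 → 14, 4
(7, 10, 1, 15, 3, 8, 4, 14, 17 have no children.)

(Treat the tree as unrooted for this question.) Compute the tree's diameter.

BFS from 8 reaches 10 last, at distance 7; BFS from 10 confirms no node is farther.
Path: 8-5-16-6-11-2-12-10.

7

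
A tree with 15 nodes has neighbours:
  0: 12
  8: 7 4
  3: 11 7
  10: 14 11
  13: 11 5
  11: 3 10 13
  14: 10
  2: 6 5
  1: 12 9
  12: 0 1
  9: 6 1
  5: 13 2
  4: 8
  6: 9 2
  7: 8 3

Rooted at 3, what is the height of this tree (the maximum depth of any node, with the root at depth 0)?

9

A deepest node is 0, reached by 3 → 11 → 13 → 5 → 2 → 6 → 9 → 1 → 12 → 0.
That path has 9 edges, so the height is 9.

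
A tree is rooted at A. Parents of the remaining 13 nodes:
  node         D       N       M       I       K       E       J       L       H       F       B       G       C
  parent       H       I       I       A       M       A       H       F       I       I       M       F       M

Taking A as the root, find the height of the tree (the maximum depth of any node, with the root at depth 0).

3

A deepest node is B, reached by A–I–M–B.
That path has 3 edges, so the height is 3.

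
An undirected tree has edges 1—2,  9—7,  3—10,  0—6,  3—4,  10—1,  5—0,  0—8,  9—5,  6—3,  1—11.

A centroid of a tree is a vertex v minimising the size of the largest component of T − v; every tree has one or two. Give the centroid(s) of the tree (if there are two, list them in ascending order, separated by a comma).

3, 6

Delete 6: the remaining components have sizes 6, 5. Max 6 ≤ 6, so 6 is a centroid.
Its neighbour 3 also leaves a largest component of size 6, so both are centroids.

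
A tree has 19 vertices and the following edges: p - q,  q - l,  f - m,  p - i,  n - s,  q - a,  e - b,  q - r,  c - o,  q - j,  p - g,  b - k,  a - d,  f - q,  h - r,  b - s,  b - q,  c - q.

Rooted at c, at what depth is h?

c–q–r–h — 3 edges.

3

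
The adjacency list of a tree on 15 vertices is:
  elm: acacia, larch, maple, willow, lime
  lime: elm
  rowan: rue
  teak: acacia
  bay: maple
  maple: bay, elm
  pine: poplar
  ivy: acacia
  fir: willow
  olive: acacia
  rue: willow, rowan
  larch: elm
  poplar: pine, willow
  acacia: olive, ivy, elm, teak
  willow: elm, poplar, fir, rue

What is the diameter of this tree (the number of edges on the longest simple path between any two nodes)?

5

BFS from rowan reaches teak last, at distance 5; BFS from teak confirms no node is farther.
Path: rowan–rue–willow–elm–acacia–teak.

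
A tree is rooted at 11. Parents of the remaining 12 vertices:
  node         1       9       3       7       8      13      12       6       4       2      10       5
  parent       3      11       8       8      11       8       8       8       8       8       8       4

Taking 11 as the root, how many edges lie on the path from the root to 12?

2

Climbing from 12 to the root: 12 → 8 → 11. That's 2 steps.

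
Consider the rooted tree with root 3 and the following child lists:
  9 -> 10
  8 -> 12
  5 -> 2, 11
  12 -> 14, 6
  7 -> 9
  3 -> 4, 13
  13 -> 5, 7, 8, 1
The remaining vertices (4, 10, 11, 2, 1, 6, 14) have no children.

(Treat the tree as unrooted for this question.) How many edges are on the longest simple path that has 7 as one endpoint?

4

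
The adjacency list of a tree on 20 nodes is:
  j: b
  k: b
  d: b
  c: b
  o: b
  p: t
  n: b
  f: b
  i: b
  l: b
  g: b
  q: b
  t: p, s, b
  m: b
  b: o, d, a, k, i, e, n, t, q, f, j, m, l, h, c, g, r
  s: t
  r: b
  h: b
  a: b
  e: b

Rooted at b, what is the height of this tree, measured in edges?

A deepest node is p, reached by b-t-p.
That path has 2 edges, so the height is 2.

2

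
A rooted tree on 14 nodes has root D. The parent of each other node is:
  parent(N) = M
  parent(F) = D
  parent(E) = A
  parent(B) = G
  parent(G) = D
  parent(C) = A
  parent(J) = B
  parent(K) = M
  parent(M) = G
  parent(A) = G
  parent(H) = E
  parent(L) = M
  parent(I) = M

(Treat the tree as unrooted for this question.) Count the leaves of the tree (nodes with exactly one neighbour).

Degree-1 nodes: C, F, H, I, J, K, L, N — 8 of them.

8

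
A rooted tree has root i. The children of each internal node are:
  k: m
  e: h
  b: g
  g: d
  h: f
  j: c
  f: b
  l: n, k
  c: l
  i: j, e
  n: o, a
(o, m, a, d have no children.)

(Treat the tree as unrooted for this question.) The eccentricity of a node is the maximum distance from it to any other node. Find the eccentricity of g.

10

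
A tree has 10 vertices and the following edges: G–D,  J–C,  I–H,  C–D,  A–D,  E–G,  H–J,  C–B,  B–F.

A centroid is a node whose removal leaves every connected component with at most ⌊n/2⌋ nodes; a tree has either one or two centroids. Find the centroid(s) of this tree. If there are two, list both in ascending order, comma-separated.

If C is removed the pieces have sizes 4, 3, 2, all ≤ ⌊10/2⌋ = 5.
No neighbour of C does as well, so C is the unique centroid.

C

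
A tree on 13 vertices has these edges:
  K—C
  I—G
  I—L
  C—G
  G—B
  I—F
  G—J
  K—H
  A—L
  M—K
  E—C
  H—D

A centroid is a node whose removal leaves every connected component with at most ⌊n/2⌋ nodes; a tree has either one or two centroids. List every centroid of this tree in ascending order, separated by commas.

G

If G is removed the pieces have sizes 6, 4, 1, 1, all ≤ ⌊13/2⌋ = 6.
No neighbour of G does as well, so G is the unique centroid.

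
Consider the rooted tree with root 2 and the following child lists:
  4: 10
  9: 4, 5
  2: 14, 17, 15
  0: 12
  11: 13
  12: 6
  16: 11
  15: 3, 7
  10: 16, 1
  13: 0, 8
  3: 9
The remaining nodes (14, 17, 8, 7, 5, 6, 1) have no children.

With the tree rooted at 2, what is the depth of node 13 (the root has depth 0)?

8

Path from 2 to 13: 2 → 15 → 3 → 9 → 4 → 10 → 16 → 11 → 13, which has 8 edges.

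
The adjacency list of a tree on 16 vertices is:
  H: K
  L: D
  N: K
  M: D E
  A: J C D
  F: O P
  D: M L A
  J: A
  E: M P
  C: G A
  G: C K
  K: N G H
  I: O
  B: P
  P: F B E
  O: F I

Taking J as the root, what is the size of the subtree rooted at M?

7

M's subtree: {M, E, P, B, F, O, I}, size 7.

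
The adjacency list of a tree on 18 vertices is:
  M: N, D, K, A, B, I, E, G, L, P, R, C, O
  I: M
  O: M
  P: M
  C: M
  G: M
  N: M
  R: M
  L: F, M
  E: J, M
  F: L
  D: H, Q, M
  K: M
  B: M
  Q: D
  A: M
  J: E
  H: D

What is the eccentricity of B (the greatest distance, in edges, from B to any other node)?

Distances from B peak at 3, attained at Q (F, H, J also at distance 3).
B – M – D – Q

3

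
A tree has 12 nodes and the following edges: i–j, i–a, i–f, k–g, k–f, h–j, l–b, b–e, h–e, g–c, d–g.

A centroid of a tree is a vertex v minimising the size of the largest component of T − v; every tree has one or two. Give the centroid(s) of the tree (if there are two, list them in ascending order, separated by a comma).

Removing i splits the tree into components of sizes 5, 5, 1; the largest is 5 ≤ ⌊12/2⌋ = 6.
Every other node leaves some component of size > 6, so the centroid is unique.

i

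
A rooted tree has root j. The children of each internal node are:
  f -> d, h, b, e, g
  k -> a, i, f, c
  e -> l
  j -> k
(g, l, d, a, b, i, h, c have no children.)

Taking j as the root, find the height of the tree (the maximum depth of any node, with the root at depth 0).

l sits deepest: j → k → f → e → l — 4 edges from the root.

4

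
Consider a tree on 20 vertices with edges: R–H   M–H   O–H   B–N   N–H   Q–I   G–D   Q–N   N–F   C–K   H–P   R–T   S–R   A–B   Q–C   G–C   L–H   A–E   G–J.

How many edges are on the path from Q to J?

3

Walking from Q: Q – C – G – J. Length 3.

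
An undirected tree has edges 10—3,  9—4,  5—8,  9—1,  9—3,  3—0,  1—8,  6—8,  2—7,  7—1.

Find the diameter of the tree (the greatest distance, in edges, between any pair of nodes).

5

A longest path is 5 - 8 - 1 - 9 - 3 - 0, with 5 edges.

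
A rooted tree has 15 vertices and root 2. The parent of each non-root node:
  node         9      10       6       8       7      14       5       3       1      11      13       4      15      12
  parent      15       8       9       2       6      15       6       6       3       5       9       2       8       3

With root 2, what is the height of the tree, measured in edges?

6

The longest root-to-leaf path is 2 – 8 – 15 – 9 – 6 – 3 – 12 (6 edges).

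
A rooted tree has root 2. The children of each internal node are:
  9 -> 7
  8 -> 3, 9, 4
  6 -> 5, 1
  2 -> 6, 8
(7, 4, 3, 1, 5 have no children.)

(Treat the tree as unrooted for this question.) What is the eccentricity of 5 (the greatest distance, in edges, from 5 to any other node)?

Distances from 5 peak at 5, attained at 7.
5 – 6 – 2 – 8 – 9 – 7

5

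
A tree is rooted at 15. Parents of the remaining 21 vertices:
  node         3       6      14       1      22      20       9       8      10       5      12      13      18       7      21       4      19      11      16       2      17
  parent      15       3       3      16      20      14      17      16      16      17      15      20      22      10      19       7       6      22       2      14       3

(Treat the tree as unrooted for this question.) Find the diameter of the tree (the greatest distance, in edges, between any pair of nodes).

BFS from 4 reaches 21 last, at distance 9; BFS from 21 confirms no node is farther.
Path: 4 – 7 – 10 – 16 – 2 – 14 – 3 – 6 – 19 – 21.

9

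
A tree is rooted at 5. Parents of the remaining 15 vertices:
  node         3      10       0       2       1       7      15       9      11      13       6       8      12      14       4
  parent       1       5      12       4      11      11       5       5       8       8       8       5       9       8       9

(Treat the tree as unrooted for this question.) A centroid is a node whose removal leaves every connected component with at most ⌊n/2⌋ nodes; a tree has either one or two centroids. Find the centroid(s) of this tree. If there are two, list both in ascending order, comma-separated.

5, 8

If 8 is removed the pieces have sizes 8, 4, 1, 1, 1, all ≤ ⌊16/2⌋ = 8.
Its neighbour 5 also leaves a largest component of size 8, so both are centroids.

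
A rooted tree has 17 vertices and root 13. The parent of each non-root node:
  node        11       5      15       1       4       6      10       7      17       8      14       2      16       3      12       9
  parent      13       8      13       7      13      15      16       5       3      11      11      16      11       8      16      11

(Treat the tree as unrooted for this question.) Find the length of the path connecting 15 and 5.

4

15–13–11–8–5: 4 edges.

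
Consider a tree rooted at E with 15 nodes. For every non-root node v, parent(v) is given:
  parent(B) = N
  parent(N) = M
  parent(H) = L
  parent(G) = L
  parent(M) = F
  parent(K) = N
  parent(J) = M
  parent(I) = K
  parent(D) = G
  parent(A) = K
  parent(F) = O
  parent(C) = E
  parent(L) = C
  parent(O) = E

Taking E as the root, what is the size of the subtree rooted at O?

9

The subtree rooted at O contains: O, F, M, J, N, B, K, I, A — 9 nodes.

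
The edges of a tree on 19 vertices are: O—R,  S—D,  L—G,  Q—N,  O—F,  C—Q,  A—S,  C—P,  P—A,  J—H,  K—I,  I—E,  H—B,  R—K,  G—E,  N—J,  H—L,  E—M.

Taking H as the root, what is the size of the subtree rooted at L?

9

L's subtree: {L, G, E, M, I, K, R, O, F}, size 9.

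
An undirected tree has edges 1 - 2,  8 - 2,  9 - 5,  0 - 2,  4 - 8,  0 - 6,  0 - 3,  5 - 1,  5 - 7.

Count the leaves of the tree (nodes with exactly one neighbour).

5

Exactly 5 nodes have a single neighbour: 3, 4, 6, 7, 9.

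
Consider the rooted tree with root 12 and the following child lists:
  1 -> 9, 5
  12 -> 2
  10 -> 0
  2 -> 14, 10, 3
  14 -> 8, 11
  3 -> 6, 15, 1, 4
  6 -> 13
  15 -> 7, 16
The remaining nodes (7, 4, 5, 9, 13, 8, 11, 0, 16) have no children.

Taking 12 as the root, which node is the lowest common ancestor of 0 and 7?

Ancestors of 0 (toward the root): 0, 10, 2, 12.
Ancestors of 7: 7, 15, 3, 2, 12.
The deepest node appearing in both lists is 2.

2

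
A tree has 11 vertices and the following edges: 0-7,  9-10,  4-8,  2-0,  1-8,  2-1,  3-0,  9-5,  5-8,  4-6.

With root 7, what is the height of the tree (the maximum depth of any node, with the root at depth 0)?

The longest root-to-leaf path is 7–0–2–1–8–5–9–10 (7 edges).

7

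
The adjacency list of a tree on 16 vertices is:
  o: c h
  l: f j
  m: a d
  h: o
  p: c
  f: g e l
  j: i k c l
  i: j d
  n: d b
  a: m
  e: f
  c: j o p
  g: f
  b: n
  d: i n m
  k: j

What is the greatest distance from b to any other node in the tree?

7

Distances from b peak at 7, attained at g (e, h also at distance 7).
b–n–d–i–j–l–f–g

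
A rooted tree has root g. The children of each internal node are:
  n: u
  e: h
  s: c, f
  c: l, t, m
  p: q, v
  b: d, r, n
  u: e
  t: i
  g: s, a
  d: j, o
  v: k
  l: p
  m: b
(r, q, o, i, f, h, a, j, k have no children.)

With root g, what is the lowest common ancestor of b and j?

b

Path b→root: b m c s g; path j→root: j d b m c s g.
First common node: b.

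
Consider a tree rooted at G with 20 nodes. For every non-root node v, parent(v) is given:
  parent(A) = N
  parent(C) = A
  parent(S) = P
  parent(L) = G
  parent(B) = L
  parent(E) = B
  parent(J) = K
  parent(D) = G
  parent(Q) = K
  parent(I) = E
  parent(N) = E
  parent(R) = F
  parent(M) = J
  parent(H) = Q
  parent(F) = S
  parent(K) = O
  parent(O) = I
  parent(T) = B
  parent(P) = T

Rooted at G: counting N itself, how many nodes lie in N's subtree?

3

Descendants of N (including itself): N, A, C. That's 3.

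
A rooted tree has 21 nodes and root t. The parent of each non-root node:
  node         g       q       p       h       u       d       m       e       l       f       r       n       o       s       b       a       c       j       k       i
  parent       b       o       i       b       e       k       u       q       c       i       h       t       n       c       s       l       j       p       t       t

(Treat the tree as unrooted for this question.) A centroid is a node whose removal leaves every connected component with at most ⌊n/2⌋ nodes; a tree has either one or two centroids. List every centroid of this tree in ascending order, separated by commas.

i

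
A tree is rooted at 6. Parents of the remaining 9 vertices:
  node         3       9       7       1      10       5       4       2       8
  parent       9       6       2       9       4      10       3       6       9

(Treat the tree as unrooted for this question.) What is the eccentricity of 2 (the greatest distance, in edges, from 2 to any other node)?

6

The node farthest from 2 is 5, via 2 – 6 – 9 – 3 – 4 – 10 – 5 — 6 edges.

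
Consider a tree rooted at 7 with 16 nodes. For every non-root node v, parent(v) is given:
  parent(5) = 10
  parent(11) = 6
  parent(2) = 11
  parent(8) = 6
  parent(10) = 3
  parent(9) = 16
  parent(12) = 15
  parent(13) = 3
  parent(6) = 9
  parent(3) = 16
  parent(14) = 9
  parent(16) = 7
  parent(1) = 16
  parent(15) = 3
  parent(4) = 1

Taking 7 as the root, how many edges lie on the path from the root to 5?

4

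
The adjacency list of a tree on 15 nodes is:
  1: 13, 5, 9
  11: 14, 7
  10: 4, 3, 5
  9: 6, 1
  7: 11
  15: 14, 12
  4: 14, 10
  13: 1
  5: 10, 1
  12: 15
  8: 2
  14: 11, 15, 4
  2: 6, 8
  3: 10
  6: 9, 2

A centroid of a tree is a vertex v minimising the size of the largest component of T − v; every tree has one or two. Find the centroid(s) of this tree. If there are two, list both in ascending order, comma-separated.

10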